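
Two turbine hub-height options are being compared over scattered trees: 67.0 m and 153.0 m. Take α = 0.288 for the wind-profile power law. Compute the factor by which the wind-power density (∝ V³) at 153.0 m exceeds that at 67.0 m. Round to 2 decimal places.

Speed ratio: V_B/V_A = (z_B/z_A)^α = (153.0/67.0)^0.288 = (2.2836)^0.288 = 1.26847
Power-density ratio: P_B/P_A = (V_B/V_A)³ = (1.26847)³ = 2.04101

2.04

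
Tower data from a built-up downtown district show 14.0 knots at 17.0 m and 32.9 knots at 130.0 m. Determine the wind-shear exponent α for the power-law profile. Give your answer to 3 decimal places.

Power law: V₂/V₁ = (z₂/z₁)^α ⇒ α = ln(V₂/V₁) / ln(z₂/z₁)
α = ln(32.9/14.0) / ln(130.0/17.0) = ln(2.3500) / ln(7.6471)
  = 0.85442 / 2.03432 = 0.42000

α ≈ 0.420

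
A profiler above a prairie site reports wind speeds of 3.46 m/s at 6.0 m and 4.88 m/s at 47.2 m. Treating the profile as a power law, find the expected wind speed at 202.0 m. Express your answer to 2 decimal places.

First find α: α = ln(V₂/V₁)/ln(z₂/z₁) = ln(4.88/3.46)/ln(47.2/6.0) = 0.34388/2.06263 = 0.1667
Extrapolate from 47.2 m to 202.0 m: V₃ = 4.88 × (202.0/47.2)^0.1667 = 4.88 × 1.2743 = 6.2185 m/s

6.22 m/s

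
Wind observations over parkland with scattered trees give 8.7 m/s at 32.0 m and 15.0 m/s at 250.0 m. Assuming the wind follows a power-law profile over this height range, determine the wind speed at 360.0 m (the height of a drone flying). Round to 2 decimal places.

First find α: α = ln(V₂/V₁)/ln(z₂/z₁) = ln(15.0/8.7)/ln(250.0/32.0) = 0.54473/2.05573 = 0.2650
Extrapolate from 250.0 m to 360.0 m: V₃ = 15.0 × (360.0/250.0)^0.2650 = 15.0 × 1.1014 = 16.5217 m/s

16.52 m/s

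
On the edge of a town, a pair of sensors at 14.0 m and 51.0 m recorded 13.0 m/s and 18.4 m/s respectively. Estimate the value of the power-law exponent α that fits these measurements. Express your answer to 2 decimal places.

α ≈ 0.27

Power law: V₂/V₁ = (z₂/z₁)^α ⇒ α = ln(V₂/V₁) / ln(z₂/z₁)
α = ln(18.4/13.0) / ln(51.0/14.0) = ln(1.4154) / ln(3.6429)
  = 0.34740 / 1.29277 = 0.26873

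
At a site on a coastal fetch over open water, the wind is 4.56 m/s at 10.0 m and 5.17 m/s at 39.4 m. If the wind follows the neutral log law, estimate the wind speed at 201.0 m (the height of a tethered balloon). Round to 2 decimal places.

5.89 m/s

Log law: V ∝ ln(z/z₀). From the pair, with r = V₁/V₂ = 0.88201,
ln z₀ = (ln z₁ − r·ln z₂)/(1 − r) = (2.3026 − 0.88201×3.6738)/0.11799 = -7.9476 → z₀ = 0.0003535 m
V₃ = V₁ · ln(z₃/z₀)/ln(z₁/z₀) = 4.56 × 13.2509/10.2501 = 5.8949 m/s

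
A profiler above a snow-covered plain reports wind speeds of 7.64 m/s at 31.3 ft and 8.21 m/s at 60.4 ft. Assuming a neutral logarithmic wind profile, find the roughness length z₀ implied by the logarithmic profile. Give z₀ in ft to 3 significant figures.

Log law: V(z) ∝ ln(z/z₀). With r = V₁/V₂ = 7.64/8.21 = 0.93057,
r · ln(z₂/z₀) = ln(z₁/z₀) ⇒ ln z₀ = (ln z₁ − r·ln z₂)/(1 − r)
ln z₀ = (3.44362 − 0.93057×4.10099) / 0.06943 = -5.3675
z₀ = exp(-5.3675) = 0.004666 ft

z₀ ≈ 0.00467 ft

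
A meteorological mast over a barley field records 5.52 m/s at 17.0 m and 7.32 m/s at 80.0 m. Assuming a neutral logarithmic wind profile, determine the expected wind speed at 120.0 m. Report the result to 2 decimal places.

7.79 m/s

Log law: V ∝ ln(z/z₀). From the pair, with r = V₁/V₂ = 0.75410,
ln z₀ = (ln z₁ − r·ln z₂)/(1 − r) = (2.8332 − 0.75410×4.3820)/0.24590 = -1.9165 → z₀ = 0.1471 m
V₃ = V₁ · ln(z₃/z₀)/ln(z₁/z₀) = 5.52 × 6.7040/4.7497 = 7.7912 m/s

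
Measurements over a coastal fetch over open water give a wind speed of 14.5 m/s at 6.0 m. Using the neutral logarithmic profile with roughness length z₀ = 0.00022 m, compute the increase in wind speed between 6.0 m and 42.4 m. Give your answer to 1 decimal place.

2.8 m/s

Log law: V₂ = V₁ · ln(z₂/z₀)/ln(z₁/z₀) = 14.5 × 12.1690/10.2136 = 17.2760 m/s
ΔV = 17.2760 − 14.5 = 2.7760 m/s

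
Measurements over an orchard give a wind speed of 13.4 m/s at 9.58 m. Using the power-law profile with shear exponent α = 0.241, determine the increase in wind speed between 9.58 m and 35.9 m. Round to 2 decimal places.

5.02 m/s

Power law: V₂ = V₁ · (z₂/z₁)^α = 13.4 × (3.7474)^0.241 = 18.4236 m/s
ΔV = 18.4236 − 13.4 = 5.0236 m/s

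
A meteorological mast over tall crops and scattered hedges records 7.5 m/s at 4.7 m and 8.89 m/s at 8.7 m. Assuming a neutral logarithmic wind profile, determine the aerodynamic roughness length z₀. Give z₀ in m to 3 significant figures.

z₀ ≈ 0.170 m

Log law: V(z) ∝ ln(z/z₀). With r = V₁/V₂ = 7.5/8.89 = 0.84364,
r · ln(z₂/z₀) = ln(z₁/z₀) ⇒ ln z₀ = (ln z₁ − r·ln z₂)/(1 − r)
ln z₀ = (1.54756 − 0.84364×2.16332) / 0.15636 = -1.7749
z₀ = exp(-1.7749) = 0.1695 m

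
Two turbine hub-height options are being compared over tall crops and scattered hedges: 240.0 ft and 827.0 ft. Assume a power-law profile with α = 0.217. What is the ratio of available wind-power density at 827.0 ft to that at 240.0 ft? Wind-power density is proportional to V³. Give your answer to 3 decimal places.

2.238

Speed ratio: V_B/V_A = (z_B/z_A)^α = (827.0/240.0)^0.217 = (3.4458)^0.217 = 1.30796
Power-density ratio: P_B/P_A = (V_B/V_A)³ = (1.30796)³ = 2.23758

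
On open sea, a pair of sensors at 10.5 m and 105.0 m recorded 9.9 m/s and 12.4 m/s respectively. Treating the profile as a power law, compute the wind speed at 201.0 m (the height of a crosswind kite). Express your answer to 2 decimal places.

13.21 m/s

First find α: α = ln(V₂/V₁)/ln(z₂/z₁) = ln(12.4/9.9)/ln(105.0/10.5) = 0.22516/2.30259 = 0.0978
Extrapolate from 105.0 m to 201.0 m: V₃ = 12.4 × (201.0/105.0)^0.0978 = 12.4 × 1.0656 = 13.2129 m/s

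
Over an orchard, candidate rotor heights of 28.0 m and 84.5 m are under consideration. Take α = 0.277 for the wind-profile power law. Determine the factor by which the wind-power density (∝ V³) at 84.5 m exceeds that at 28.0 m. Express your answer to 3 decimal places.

2.504

Speed ratio: V_B/V_A = (z_B/z_A)^α = (84.5/28.0)^0.277 = (3.0179)^0.277 = 1.35793
Power-density ratio: P_B/P_A = (V_B/V_A)³ = (1.35793)³ = 2.50397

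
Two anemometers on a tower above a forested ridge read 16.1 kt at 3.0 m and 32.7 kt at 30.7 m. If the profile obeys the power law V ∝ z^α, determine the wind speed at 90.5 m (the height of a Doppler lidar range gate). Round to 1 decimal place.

45.5 kt

First find α: α = ln(V₂/V₁)/ln(z₂/z₁) = ln(32.7/16.1)/ln(30.7/3.0) = 0.70856/2.32565 = 0.3047
Extrapolate from 30.7 m to 90.5 m: V₃ = 32.7 × (90.5/30.7)^0.3047 = 32.7 × 1.3901 = 45.4562 kt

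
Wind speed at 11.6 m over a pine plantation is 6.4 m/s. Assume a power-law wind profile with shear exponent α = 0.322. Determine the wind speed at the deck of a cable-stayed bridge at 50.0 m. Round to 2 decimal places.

Power-law profile: V₂ = V₁ · (z₂/z₁)^α
V₂ = 6.4 × (50.0/11.6)^0.322 = 6.4 × (4.3103)^0.322
    = 6.4 × 1.6007 = 10.2445 m/s

10.24 m/s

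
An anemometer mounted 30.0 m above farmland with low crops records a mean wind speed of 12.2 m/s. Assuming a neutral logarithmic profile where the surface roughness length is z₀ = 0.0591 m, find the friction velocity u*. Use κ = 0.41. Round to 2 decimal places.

u* ≈ 0.80 m/s

Log law: V(z) = (u*/κ) · ln(z/z₀) ⇒ u* = κ · V / ln(z/z₀)
u* = 0.41 × 12.2 / ln(30.0/0.0591) = 0.41 × 12.2 / 6.2297
   = 5.0020 / 6.2297 = 0.8029 m/s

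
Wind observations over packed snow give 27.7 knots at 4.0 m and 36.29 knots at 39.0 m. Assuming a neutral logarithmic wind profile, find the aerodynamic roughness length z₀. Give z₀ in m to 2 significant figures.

Log law: V(z) ∝ ln(z/z₀). With r = V₁/V₂ = 27.7/36.29 = 0.76330,
r · ln(z₂/z₀) = ln(z₁/z₀) ⇒ ln z₀ = (ln z₁ − r·ln z₂)/(1 − r)
ln z₀ = (1.38629 − 0.76330×3.66356) / 0.23670 = -5.9572
z₀ = exp(-5.9572) = 0.002587 m

z₀ ≈ 0.0026 m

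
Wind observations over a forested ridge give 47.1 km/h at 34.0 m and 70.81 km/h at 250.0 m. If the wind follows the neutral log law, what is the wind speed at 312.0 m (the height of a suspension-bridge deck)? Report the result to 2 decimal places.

Log law: V ∝ ln(z/z₀). From the pair, with r = V₁/V₂ = 0.66516,
ln z₀ = (ln z₁ − r·ln z₂)/(1 − r) = (3.5264 − 0.66516×5.5215)/0.33484 = -0.4369 → z₀ = 0.6460 m
V₃ = V₁ · ln(z₃/z₀)/ln(z₁/z₀) = 47.1 × 6.1799/3.9633 = 73.4428 km/h

73.44 km/h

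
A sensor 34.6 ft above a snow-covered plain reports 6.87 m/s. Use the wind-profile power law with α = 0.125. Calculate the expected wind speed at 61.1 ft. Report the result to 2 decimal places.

Power-law profile: V₂ = V₁ · (z₂/z₁)^α
V₂ = 6.87 × (61.1/34.6)^0.125 = 6.87 × (1.7659)^0.125
    = 6.87 × 1.0737 = 7.3761 m/s

7.38 m/s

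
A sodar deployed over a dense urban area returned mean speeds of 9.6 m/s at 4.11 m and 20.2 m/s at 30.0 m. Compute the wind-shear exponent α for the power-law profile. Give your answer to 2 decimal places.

α ≈ 0.37

Power law: V₂/V₁ = (z₂/z₁)^α ⇒ α = ln(V₂/V₁) / ln(z₂/z₁)
α = ln(20.2/9.6) / ln(30.0/4.11) = ln(2.1042) / ln(7.2993)
  = 0.74392 / 1.98777 = 0.37425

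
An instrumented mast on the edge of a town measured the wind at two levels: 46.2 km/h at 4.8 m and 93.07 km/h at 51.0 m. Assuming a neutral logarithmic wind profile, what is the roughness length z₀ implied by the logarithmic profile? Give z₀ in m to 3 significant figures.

z₀ ≈ 0.467 m

Log law: V(z) ∝ ln(z/z₀). With r = V₁/V₂ = 46.2/93.07 = 0.49640,
r · ln(z₂/z₀) = ln(z₁/z₀) ⇒ ln z₀ = (ln z₁ − r·ln z₂)/(1 − r)
ln z₀ = (1.56862 − 0.49640×3.93183) / 0.50360 = -0.7608
z₀ = exp(-0.7608) = 0.4673 m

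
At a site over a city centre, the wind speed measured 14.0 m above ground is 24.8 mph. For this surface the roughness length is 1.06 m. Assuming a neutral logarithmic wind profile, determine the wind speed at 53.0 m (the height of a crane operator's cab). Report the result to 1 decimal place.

37.6 mph

Log law: V(z) ∝ ln(z/z₀), so V₂/V₁ = ln(z₂/z₀) / ln(z₁/z₀).
ln(53.0/1.06) = 3.9120, ln(14.0/1.06) = 2.5808
V₂ = 24.8 × 3.9120/2.5808 = 24.8 × 1.5158 = 37.5925 mph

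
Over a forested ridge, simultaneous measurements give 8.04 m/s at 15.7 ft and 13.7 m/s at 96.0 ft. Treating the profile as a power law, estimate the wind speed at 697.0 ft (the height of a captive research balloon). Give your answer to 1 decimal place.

First find α: α = ln(V₂/V₁)/ln(z₂/z₁) = ln(13.7/8.04)/ln(96.0/15.7) = 0.53297/1.81069 = 0.2943
Extrapolate from 96.0 ft to 697.0 ft: V₃ = 13.7 × (697.0/96.0)^0.2943 = 13.7 × 1.7923 = 24.5550 m/s

24.6 m/s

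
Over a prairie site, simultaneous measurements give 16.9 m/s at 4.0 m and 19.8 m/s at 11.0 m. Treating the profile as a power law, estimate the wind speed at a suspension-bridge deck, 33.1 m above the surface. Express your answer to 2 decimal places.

23.53 m/s

First find α: α = ln(V₂/V₁)/ln(z₂/z₁) = ln(19.8/16.9)/ln(11.0/4.0) = 0.15837/1.01160 = 0.1566
Extrapolate from 11.0 m to 33.1 m: V₃ = 19.8 × (33.1/11.0)^0.1566 = 19.8 × 1.1882 = 23.5269 m/s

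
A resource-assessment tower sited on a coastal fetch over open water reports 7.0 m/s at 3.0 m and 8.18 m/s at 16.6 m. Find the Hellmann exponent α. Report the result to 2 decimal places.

Power law: V₂/V₁ = (z₂/z₁)^α ⇒ α = ln(V₂/V₁) / ln(z₂/z₁)
α = ln(8.18/7.0) / ln(16.6/3.0) = ln(1.1686) / ln(5.5333)
  = 0.15578 / 1.71079 = 0.09106

α ≈ 0.09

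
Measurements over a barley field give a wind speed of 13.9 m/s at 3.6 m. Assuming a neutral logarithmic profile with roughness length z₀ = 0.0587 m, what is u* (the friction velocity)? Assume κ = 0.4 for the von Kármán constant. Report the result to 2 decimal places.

u* ≈ 1.35 m/s

Log law: V(z) = (u*/κ) · ln(z/z₀) ⇒ u* = κ · V / ln(z/z₀)
u* = 0.4 × 13.9 / ln(3.6/0.0587) = 0.4 × 13.9 / 4.1162
   = 5.5600 / 4.1162 = 1.3507 m/s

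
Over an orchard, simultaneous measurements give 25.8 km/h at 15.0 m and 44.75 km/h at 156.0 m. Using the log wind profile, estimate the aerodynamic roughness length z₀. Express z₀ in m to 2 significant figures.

Log law: V(z) ∝ ln(z/z₀). With r = V₁/V₂ = 25.8/44.75 = 0.57654,
r · ln(z₂/z₀) = ln(z₁/z₀) ⇒ ln z₀ = (ln z₁ − r·ln z₂)/(1 − r)
ln z₀ = (2.70805 − 0.57654×5.04986) / 0.42346 = -0.4803
z₀ = exp(-0.4803) = 0.6186 m

z₀ ≈ 0.62 m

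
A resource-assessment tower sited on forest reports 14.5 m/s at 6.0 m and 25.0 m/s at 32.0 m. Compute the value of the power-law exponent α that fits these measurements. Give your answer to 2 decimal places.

Power law: V₂/V₁ = (z₂/z₁)^α ⇒ α = ln(V₂/V₁) / ln(z₂/z₁)
α = ln(25.0/14.5) / ln(32.0/6.0) = ln(1.7241) / ln(5.3333)
  = 0.54473 / 1.67398 = 0.32541

α ≈ 0.33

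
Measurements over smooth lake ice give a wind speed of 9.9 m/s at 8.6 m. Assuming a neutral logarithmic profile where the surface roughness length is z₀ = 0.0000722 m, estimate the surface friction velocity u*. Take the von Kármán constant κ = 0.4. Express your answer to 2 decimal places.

Log law: V(z) = (u*/κ) · ln(z/z₀) ⇒ u* = κ · V / ln(z/z₀)
u* = 0.4 × 9.9 / ln(8.6/0.0000722) = 0.4 × 9.9 / 11.6878
   = 3.9600 / 11.6878 = 0.3388 m/s

u* ≈ 0.34 m/s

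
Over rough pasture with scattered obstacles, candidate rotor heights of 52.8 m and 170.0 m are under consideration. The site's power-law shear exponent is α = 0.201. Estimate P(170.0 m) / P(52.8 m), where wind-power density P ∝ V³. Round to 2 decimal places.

2.02

Speed ratio: V_B/V_A = (z_B/z_A)^α = (170.0/52.8)^0.201 = (3.2197)^0.201 = 1.26494
Power-density ratio: P_B/P_A = (V_B/V_A)³ = (1.26494)³ = 2.02401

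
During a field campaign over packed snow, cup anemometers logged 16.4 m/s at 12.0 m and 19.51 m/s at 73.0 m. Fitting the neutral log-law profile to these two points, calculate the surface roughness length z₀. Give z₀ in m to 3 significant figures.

Log law: V(z) ∝ ln(z/z₀). With r = V₁/V₂ = 16.4/19.51 = 0.84059,
r · ln(z₂/z₀) = ln(z₁/z₀) ⇒ ln z₀ = (ln z₁ − r·ln z₂)/(1 − r)
ln z₀ = (2.48491 − 0.84059×4.29046) / 0.15941 = -7.0363
z₀ = exp(-7.0363) = 0.0008793 m

z₀ ≈ 0.000879 m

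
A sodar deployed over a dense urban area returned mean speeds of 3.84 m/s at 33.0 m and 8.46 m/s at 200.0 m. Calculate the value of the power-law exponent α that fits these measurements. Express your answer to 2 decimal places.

α ≈ 0.44

Power law: V₂/V₁ = (z₂/z₁)^α ⇒ α = ln(V₂/V₁) / ln(z₂/z₁)
α = ln(8.46/3.84) / ln(200.0/33.0) = ln(2.2031) / ln(6.0606)
  = 0.78988 / 1.80181 = 0.43838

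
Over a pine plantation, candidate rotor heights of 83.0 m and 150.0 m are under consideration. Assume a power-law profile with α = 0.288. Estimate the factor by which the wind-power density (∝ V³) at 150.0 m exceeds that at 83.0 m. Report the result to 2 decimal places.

1.67

Speed ratio: V_B/V_A = (z_B/z_A)^α = (150.0/83.0)^0.288 = (1.8072)^0.288 = 1.18582
Power-density ratio: P_B/P_A = (V_B/V_A)³ = (1.18582)³ = 1.66748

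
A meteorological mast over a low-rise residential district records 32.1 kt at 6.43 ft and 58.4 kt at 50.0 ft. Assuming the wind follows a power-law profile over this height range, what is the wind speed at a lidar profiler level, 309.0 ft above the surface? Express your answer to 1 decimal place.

99.4 kt

First find α: α = ln(V₂/V₁)/ln(z₂/z₁) = ln(58.4/32.1)/ln(50.0/6.43) = 0.59846/2.05105 = 0.2918
Extrapolate from 50.0 ft to 309.0 ft: V₃ = 58.4 × (309.0/50.0)^0.2918 = 58.4 × 1.7014 = 99.3595 kt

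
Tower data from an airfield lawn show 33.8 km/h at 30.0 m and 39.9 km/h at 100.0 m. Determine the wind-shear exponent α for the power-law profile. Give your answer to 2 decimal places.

Power law: V₂/V₁ = (z₂/z₁)^α ⇒ α = ln(V₂/V₁) / ln(z₂/z₁)
α = ln(39.9/33.8) / ln(100.0/30.0) = ln(1.1805) / ln(3.3333)
  = 0.16592 / 1.20397 = 0.13781

α ≈ 0.14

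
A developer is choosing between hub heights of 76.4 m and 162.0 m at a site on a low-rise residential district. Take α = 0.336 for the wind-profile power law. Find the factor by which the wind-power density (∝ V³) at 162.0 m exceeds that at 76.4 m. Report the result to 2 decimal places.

Speed ratio: V_B/V_A = (z_B/z_A)^α = (162.0/76.4)^0.336 = (2.1204)^0.336 = 1.28729
Power-density ratio: P_B/P_A = (V_B/V_A)³ = (1.28729)³ = 2.13321

2.13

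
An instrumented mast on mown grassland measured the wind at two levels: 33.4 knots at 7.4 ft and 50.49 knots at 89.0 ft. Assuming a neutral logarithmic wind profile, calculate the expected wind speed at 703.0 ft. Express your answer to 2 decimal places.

64.69 knots

Log law: V ∝ ln(z/z₀). From the pair, with r = V₁/V₂ = 0.66152,
ln z₀ = (ln z₁ − r·ln z₂)/(1 − r) = (2.0015 − 0.66152×4.4886)/0.33848 = -2.8593 → z₀ = 0.05731 ft
V₃ = V₁ · ln(z₃/z₀)/ln(z₁/z₀) = 33.4 × 9.4147/4.8608 = 64.6911 knots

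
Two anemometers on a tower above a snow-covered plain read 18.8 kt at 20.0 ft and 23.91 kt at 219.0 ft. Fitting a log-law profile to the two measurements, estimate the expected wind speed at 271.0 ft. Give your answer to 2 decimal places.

Log law: V ∝ ln(z/z₀). From the pair, with r = V₁/V₂ = 0.78628,
ln z₀ = (ln z₁ − r·ln z₂)/(1 − r) = (2.9957 − 0.78628×5.3891)/0.21372 = -5.8095 → z₀ = 0.002999 ft
V₃ = V₁ · ln(z₃/z₀)/ln(z₁/z₀) = 18.8 × 11.4116/8.8052 = 24.3649 kt

24.36 kt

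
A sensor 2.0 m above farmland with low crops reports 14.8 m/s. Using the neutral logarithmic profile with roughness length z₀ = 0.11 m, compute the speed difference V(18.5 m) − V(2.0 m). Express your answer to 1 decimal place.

11.4 m/s

Log law: V₂ = V₁ · ln(z₂/z₀)/ln(z₁/z₀) = 14.8 × 5.1250/2.9004 = 26.1516 m/s
ΔV = 26.1516 − 14.8 = 11.3516 m/s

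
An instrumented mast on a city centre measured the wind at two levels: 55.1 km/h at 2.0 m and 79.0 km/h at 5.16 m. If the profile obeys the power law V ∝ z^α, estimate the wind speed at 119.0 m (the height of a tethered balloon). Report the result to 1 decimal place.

First find α: α = ln(V₂/V₁)/ln(z₂/z₁) = ln(79.0/55.1)/ln(5.16/2.0) = 0.36030/0.94779 = 0.3801
Extrapolate from 5.16 m to 119.0 m: V₃ = 79.0 × (119.0/5.16)^0.3801 = 79.0 × 3.2969 = 260.4514 km/h

260.5 km/h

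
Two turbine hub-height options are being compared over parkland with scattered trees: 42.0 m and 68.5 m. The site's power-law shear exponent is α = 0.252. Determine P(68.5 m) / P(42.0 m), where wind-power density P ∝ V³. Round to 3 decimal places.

Speed ratio: V_B/V_A = (z_B/z_A)^α = (68.5/42.0)^0.252 = (1.6310)^0.252 = 1.13119
Power-density ratio: P_B/P_A = (V_B/V_A)³ = (1.13119)³ = 1.44746

1.447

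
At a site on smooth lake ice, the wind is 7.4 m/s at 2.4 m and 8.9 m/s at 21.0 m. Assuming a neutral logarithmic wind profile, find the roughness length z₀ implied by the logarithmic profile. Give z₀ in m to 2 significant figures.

Log law: V(z) ∝ ln(z/z₀). With r = V₁/V₂ = 7.4/8.9 = 0.83146,
r · ln(z₂/z₀) = ln(z₁/z₀) ⇒ ln z₀ = (ln z₁ − r·ln z₂)/(1 − r)
ln z₀ = (0.87547 − 0.83146×3.04452) / 0.16854 = -9.8252
z₀ = exp(-9.8252) = 0.00005407 m

z₀ ≈ 0.000054 m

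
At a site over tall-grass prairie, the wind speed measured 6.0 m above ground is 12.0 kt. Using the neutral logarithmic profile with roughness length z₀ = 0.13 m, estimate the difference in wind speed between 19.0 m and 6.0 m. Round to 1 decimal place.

Log law: V₂ = V₁ · ln(z₂/z₀)/ln(z₁/z₀) = 12.0 × 4.9847/3.8320 = 15.6097 kt
ΔV = 15.6097 − 12.0 = 3.6097 kt

3.6 kt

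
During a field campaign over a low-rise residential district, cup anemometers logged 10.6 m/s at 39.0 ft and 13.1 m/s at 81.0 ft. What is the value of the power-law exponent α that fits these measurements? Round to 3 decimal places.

Power law: V₂/V₁ = (z₂/z₁)^α ⇒ α = ln(V₂/V₁) / ln(z₂/z₁)
α = ln(13.1/10.6) / ln(81.0/39.0) = ln(1.2358) / ln(2.0769)
  = 0.21176 / 0.73089 = 0.28973

α ≈ 0.290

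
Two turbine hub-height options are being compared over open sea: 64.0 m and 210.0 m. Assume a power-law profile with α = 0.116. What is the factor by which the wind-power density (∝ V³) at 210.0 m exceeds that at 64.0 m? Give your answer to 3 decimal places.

1.512

Speed ratio: V_B/V_A = (z_B/z_A)^α = (210.0/64.0)^0.116 = (3.2812)^0.116 = 1.14779
Power-density ratio: P_B/P_A = (V_B/V_A)³ = (1.14779)³ = 1.51210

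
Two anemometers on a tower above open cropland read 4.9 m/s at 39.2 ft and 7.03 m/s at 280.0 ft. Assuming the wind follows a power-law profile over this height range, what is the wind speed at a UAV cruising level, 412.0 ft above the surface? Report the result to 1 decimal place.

First find α: α = ln(V₂/V₁)/ln(z₂/z₁) = ln(7.03/4.9)/ln(280.0/39.2) = 0.36095/1.96611 = 0.1836
Extrapolate from 280.0 ft to 412.0 ft: V₃ = 7.03 × (412.0/280.0)^0.1836 = 7.03 × 1.0735 = 7.5466 m/s

7.5 m/s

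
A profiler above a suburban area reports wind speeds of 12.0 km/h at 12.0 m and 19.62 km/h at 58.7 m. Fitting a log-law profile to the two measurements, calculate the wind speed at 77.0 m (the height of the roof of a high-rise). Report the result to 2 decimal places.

Log law: V ∝ ln(z/z₀). From the pair, with r = V₁/V₂ = 0.61162,
ln z₀ = (ln z₁ − r·ln z₂)/(1 − r) = (2.4849 − 0.61162×4.0724)/0.38838 = -0.0151 → z₀ = 0.9850 m
V₃ = V₁ · ln(z₃/z₀)/ln(z₁/z₀) = 12.0 × 4.3590/2.5001 = 20.9225 km/h

20.92 km/h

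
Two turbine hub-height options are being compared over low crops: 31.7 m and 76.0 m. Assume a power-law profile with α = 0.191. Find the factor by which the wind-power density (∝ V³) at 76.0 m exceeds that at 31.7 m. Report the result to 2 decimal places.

1.65

Speed ratio: V_B/V_A = (z_B/z_A)^α = (76.0/31.7)^0.191 = (2.3975)^0.191 = 1.18177
Power-density ratio: P_B/P_A = (V_B/V_A)³ = (1.18177)³ = 1.65044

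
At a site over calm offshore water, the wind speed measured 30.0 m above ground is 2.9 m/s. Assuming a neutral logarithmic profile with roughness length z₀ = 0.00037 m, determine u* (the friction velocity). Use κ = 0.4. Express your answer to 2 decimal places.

u* ≈ 0.10 m/s

Log law: V(z) = (u*/κ) · ln(z/z₀) ⇒ u* = κ · V / ln(z/z₀)
u* = 0.4 × 2.9 / ln(30.0/0.00037) = 0.4 × 2.9 / 11.3032
   = 1.1600 / 11.3032 = 0.1026 m/s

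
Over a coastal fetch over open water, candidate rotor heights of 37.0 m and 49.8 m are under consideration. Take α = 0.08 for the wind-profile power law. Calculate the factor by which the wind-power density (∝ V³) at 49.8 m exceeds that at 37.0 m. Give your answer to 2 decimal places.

1.07

Speed ratio: V_B/V_A = (z_B/z_A)^α = (49.8/37.0)^0.08 = (1.3459)^0.08 = 1.02405
Power-density ratio: P_B/P_A = (V_B/V_A)³ = (1.02405)³ = 1.07391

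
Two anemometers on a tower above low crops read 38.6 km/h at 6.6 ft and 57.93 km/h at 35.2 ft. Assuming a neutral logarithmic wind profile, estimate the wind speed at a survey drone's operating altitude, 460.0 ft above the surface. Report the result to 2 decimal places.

87.61 km/h

Log law: V ∝ ln(z/z₀). From the pair, with r = V₁/V₂ = 0.66632,
ln z₀ = (ln z₁ − r·ln z₂)/(1 − r) = (1.8871 − 0.66632×3.5610)/0.33368 = -1.4557 → z₀ = 0.2332 ft
V₃ = V₁ · ln(z₃/z₀)/ln(z₁/z₀) = 38.6 × 7.5869/3.3428 = 87.6088 km/h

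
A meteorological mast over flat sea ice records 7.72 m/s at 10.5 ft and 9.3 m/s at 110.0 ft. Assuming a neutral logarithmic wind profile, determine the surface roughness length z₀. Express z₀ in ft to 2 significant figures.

z₀ ≈ 0.00011 ft

Log law: V(z) ∝ ln(z/z₀). With r = V₁/V₂ = 7.72/9.3 = 0.83011,
r · ln(z₂/z₀) = ln(z₁/z₀) ⇒ ln z₀ = (ln z₁ − r·ln z₂)/(1 − r)
ln z₀ = (2.35138 − 0.83011×4.70048) / 0.16989 = -9.1265
z₀ = exp(-9.1265) = 0.0001087 ft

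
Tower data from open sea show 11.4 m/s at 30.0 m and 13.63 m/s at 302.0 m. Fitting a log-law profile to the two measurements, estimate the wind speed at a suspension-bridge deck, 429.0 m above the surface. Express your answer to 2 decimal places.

13.97 m/s

Log law: V ∝ ln(z/z₀). From the pair, with r = V₁/V₂ = 0.83639,
ln z₀ = (ln z₁ − r·ln z₂)/(1 − r) = (3.4012 − 0.83639×5.7104)/0.16361 = -8.4038 → z₀ = 0.0002240 m
V₃ = V₁ · ln(z₃/z₀)/ln(z₁/z₀) = 11.4 × 14.4653/11.8050 = 13.9690 m/s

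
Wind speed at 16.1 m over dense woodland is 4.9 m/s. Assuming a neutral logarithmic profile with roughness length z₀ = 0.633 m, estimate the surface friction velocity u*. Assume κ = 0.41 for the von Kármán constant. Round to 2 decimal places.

u* ≈ 0.62 m/s

Log law: V(z) = (u*/κ) · ln(z/z₀) ⇒ u* = κ · V / ln(z/z₀)
u* = 0.41 × 4.9 / ln(16.1/0.633) = 0.41 × 4.9 / 3.2361
   = 2.0090 / 3.2361 = 0.6208 m/s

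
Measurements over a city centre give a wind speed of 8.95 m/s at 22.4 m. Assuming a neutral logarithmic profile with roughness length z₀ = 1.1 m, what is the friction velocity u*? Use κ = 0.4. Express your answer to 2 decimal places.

Log law: V(z) = (u*/κ) · ln(z/z₀) ⇒ u* = κ · V / ln(z/z₀)
u* = 0.4 × 8.95 / ln(22.4/1.1) = 0.4 × 8.95 / 3.0138
   = 3.5800 / 3.0138 = 1.1879 m/s

u* ≈ 1.19 m/s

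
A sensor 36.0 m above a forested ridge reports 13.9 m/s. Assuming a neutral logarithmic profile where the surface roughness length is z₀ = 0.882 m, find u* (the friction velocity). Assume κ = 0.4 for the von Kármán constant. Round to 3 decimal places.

u* ≈ 1.499 m/s

Log law: V(z) = (u*/κ) · ln(z/z₀) ⇒ u* = κ · V / ln(z/z₀)
u* = 0.4 × 13.9 / ln(36.0/0.882) = 0.4 × 13.9 / 3.7091
   = 5.5600 / 3.7091 = 1.4990 m/s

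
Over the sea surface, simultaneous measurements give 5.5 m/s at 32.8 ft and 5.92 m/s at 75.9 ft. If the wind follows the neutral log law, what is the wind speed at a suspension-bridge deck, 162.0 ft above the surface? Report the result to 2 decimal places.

6.30 m/s

Log law: V ∝ ln(z/z₀). From the pair, with r = V₁/V₂ = 0.92905,
ln z₀ = (ln z₁ − r·ln z₂)/(1 − r) = (3.4904 − 0.92905×4.3294)/0.07095 = -7.4963 → z₀ = 0.0005551 ft
V₃ = V₁ · ln(z₃/z₀)/ln(z₁/z₀) = 5.5 × 12.5839/10.9867 = 6.2995 m/s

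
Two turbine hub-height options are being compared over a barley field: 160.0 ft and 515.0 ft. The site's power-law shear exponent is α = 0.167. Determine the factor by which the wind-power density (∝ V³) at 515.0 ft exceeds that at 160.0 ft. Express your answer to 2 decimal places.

Speed ratio: V_B/V_A = (z_B/z_A)^α = (515.0/160.0)^0.167 = (3.2188)^0.167 = 1.21558
Power-density ratio: P_B/P_A = (V_B/V_A)³ = (1.21558)³ = 1.79619

1.80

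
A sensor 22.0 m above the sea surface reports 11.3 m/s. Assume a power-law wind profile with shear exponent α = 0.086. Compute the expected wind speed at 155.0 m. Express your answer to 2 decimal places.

Power-law profile: V₂ = V₁ · (z₂/z₁)^α
V₂ = 11.3 × (155.0/22.0)^0.086 = 11.3 × (7.0455)^0.086
    = 11.3 × 1.1828 = 13.3659 m/s

13.37 m/s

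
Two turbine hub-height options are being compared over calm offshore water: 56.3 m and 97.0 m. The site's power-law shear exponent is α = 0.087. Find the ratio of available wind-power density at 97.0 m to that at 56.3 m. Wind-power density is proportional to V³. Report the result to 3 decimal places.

1.153

Speed ratio: V_B/V_A = (z_B/z_A)^α = (97.0/56.3)^0.087 = (1.7229)^0.087 = 1.04847
Power-density ratio: P_B/P_A = (V_B/V_A)³ = (1.04847)³ = 1.15256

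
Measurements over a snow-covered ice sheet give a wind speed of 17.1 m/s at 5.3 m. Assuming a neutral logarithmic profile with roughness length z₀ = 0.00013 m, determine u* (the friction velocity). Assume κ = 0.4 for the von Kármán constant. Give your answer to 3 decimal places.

u* ≈ 0.644 m/s

Log law: V(z) = (u*/κ) · ln(z/z₀) ⇒ u* = κ · V / ln(z/z₀)
u* = 0.4 × 17.1 / ln(5.3/0.00013) = 0.4 × 17.1 / 10.6157
   = 6.8400 / 10.6157 = 0.6443 m/s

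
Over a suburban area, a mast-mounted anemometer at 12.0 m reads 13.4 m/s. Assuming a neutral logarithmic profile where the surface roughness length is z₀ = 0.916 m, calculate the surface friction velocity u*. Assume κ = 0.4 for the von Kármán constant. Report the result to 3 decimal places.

u* ≈ 2.083 m/s

Log law: V(z) = (u*/κ) · ln(z/z₀) ⇒ u* = κ · V / ln(z/z₀)
u* = 0.4 × 13.4 / ln(12.0/0.916) = 0.4 × 13.4 / 2.5726
   = 5.3600 / 2.5726 = 2.0835 m/s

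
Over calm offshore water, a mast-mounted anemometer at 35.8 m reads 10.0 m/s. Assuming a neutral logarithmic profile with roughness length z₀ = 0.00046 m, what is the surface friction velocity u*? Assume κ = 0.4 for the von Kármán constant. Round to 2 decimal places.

u* ≈ 0.36 m/s

Log law: V(z) = (u*/κ) · ln(z/z₀) ⇒ u* = κ · V / ln(z/z₀)
u* = 0.4 × 10.0 / ln(35.8/0.00046) = 0.4 × 10.0 / 11.2622
   = 4.0000 / 11.2622 = 0.3552 m/s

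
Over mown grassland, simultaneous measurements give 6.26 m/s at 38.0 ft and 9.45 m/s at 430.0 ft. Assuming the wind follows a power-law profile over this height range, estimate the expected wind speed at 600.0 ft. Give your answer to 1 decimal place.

First find α: α = ln(V₂/V₁)/ln(z₂/z₁) = ln(9.45/6.26)/ln(430.0/38.0) = 0.41183/2.42620 = 0.1697
Extrapolate from 430.0 ft to 600.0 ft: V₃ = 9.45 × (600.0/430.0)^0.1697 = 9.45 × 1.0582 = 9.9998 m/s

10.0 m/s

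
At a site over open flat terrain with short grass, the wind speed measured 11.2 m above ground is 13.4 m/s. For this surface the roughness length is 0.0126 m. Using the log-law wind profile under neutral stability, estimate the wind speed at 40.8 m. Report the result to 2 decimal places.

15.95 m/s

Log law: V(z) ∝ ln(z/z₀), so V₂/V₁ = ln(z₂/z₀) / ln(z₁/z₀).
ln(40.8/0.0126) = 8.0827, ln(11.2/0.0126) = 6.7900
V₂ = 13.4 × 8.0827/6.7900 = 13.4 × 1.1904 = 15.9513 m/s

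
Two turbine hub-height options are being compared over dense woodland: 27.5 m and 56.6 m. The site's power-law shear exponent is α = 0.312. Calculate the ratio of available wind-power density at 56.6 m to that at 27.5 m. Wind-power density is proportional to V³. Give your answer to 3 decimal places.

Speed ratio: V_B/V_A = (z_B/z_A)^α = (56.6/27.5)^0.312 = (2.0582)^0.312 = 1.25258
Power-density ratio: P_B/P_A = (V_B/V_A)³ = (1.25258)³ = 1.96526

1.965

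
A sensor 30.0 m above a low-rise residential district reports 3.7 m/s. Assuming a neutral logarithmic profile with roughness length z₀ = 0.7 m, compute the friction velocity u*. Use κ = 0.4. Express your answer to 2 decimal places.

u* ≈ 0.39 m/s

Log law: V(z) = (u*/κ) · ln(z/z₀) ⇒ u* = κ · V / ln(z/z₀)
u* = 0.4 × 3.7 / ln(30.0/0.7) = 0.4 × 3.7 / 3.7579
   = 1.4800 / 3.7579 = 0.3938 m/s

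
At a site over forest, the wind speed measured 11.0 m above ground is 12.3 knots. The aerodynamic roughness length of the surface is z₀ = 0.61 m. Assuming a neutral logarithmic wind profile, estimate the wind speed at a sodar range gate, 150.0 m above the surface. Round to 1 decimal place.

Log law: V(z) ∝ ln(z/z₀), so V₂/V₁ = ln(z₂/z₀) / ln(z₁/z₀).
ln(150.0/0.61) = 5.5049, ln(11.0/0.61) = 2.8922
V₂ = 12.3 × 5.5049/2.8922 = 12.3 × 1.9034 = 23.4115 knots

23.4 knots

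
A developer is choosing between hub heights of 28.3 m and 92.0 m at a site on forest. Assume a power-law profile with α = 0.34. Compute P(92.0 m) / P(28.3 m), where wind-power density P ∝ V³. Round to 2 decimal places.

3.33

Speed ratio: V_B/V_A = (z_B/z_A)^α = (92.0/28.3)^0.34 = (3.2509)^0.34 = 1.49307
Power-density ratio: P_B/P_A = (V_B/V_A)³ = (1.49307)³ = 3.32845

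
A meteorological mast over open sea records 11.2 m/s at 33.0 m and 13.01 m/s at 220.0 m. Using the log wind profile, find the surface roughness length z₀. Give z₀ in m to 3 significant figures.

Log law: V(z) ∝ ln(z/z₀). With r = V₁/V₂ = 11.2/13.01 = 0.86088,
r · ln(z₂/z₀) = ln(z₁/z₀) ⇒ ln z₀ = (ln z₁ − r·ln z₂)/(1 − r)
ln z₀ = (3.49651 − 0.86088×5.39363) / 0.13912 = -8.2426
z₀ = exp(-8.2426) = 0.0002632 m

z₀ ≈ 0.000263 m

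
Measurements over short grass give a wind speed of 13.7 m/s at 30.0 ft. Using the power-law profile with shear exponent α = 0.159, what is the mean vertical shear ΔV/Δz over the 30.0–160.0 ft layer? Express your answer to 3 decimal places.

0.032 m/s/ft

Power law: V₂ = V₁ · (z₂/z₁)^α = 13.7 × (5.3333)^0.159 = 17.8778 m/s
ΔV/Δz = (17.8778 − 13.7)/(160.0 − 30.0) = 4.1778/130.0000 = 0.03214 m/s/ft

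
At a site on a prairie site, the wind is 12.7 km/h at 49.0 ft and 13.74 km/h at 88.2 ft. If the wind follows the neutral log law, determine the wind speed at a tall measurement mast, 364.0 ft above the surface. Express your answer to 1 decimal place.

Log law: V ∝ ln(z/z₀). From the pair, with r = V₁/V₂ = 0.92431,
ln z₀ = (ln z₁ − r·ln z₂)/(1 − r) = (3.8918 − 0.92431×4.4796)/0.07569 = -3.2860 → z₀ = 0.03740 ft
V₃ = V₁ · ln(z₃/z₀)/ln(z₁/z₀) = 12.7 × 9.1831/7.1778 = 16.2481 km/h

16.2 km/h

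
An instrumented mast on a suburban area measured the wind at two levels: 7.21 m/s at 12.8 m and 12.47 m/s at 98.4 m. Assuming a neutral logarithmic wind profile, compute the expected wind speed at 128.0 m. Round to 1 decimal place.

Log law: V ∝ ln(z/z₀). From the pair, with r = V₁/V₂ = 0.57819,
ln z₀ = (ln z₁ − r·ln z₂)/(1 − r) = (2.5494 − 0.57819×4.5890)/0.42181 = -0.2463 → z₀ = 0.7817 m
V₃ = V₁ · ln(z₃/z₀)/ln(z₁/z₀) = 7.21 × 5.0983/2.7957 = 13.1482 m/s

13.1 m/s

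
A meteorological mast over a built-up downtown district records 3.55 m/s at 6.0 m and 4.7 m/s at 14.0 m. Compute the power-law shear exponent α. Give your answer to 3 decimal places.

Power law: V₂/V₁ = (z₂/z₁)^α ⇒ α = ln(V₂/V₁) / ln(z₂/z₁)
α = ln(4.7/3.55) / ln(14.0/6.0) = ln(1.3239) / ln(2.3333)
  = 0.28061 / 0.84730 = 0.33119

α ≈ 0.331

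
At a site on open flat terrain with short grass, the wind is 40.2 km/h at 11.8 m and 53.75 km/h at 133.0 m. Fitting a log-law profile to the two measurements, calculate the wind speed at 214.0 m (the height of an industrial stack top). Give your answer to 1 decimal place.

Log law: V ∝ ln(z/z₀). From the pair, with r = V₁/V₂ = 0.74791,
ln z₀ = (ln z₁ − r·ln z₂)/(1 − r) = (2.4681 − 0.74791×4.8903)/0.25209 = -4.7182 → z₀ = 0.008931 m
V₃ = V₁ · ln(z₃/z₀)/ln(z₁/z₀) = 40.2 × 10.0842/7.1863 = 56.4106 km/h

56.4 km/h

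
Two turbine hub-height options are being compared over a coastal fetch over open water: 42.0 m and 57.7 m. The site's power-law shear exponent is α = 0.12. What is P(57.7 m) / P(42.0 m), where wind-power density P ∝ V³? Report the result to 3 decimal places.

Speed ratio: V_B/V_A = (z_B/z_A)^α = (57.7/42.0)^0.12 = (1.3738)^0.12 = 1.03885
Power-density ratio: P_B/P_A = (V_B/V_A)³ = (1.03885)³ = 1.12112

1.121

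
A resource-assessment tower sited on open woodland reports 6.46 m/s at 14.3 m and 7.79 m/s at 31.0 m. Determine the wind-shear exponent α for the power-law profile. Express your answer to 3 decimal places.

α ≈ 0.242

Power law: V₂/V₁ = (z₂/z₁)^α ⇒ α = ln(V₂/V₁) / ln(z₂/z₁)
α = ln(7.79/6.46) / ln(31.0/14.3) = ln(1.2059) / ln(2.1678)
  = 0.18721 / 0.77373 = 0.24196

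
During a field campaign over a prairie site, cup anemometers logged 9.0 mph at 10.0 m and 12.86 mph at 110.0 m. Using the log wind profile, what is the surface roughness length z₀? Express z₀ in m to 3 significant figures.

z₀ ≈ 0.0373 m

Log law: V(z) ∝ ln(z/z₀). With r = V₁/V₂ = 9.0/12.86 = 0.69984,
r · ln(z₂/z₀) = ln(z₁/z₀) ⇒ ln z₀ = (ln z₁ − r·ln z₂)/(1 − r)
ln z₀ = (2.30259 − 0.69984×4.70048) / 0.30016 = -3.2884
z₀ = exp(-3.2884) = 0.03731 m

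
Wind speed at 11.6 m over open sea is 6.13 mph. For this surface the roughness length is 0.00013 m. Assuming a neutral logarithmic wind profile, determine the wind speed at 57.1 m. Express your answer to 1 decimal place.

Log law: V(z) ∝ ln(z/z₀), so V₂/V₁ = ln(z₂/z₀) / ln(z₁/z₀).
ln(57.1/0.00013) = 12.9928, ln(11.6/0.00013) = 11.3990
V₂ = 6.13 × 12.9928/11.3990 = 6.13 × 1.1398 = 6.9871 mph

7.0 mph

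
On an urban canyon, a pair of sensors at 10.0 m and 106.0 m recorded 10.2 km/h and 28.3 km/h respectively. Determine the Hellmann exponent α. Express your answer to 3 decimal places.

Power law: V₂/V₁ = (z₂/z₁)^α ⇒ α = ln(V₂/V₁) / ln(z₂/z₁)
α = ln(28.3/10.2) / ln(106.0/10.0) = ln(2.7745) / ln(10.6000)
  = 1.02047 / 2.36085 = 0.43225

α ≈ 0.432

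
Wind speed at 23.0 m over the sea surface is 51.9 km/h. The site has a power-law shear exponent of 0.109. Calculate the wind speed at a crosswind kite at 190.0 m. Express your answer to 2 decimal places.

65.33 km/h

Power-law profile: V₂ = V₁ · (z₂/z₁)^α
V₂ = 51.9 × (190.0/23.0)^0.109 = 51.9 × (8.2609)^0.109
    = 51.9 × 1.2588 = 65.3316 km/h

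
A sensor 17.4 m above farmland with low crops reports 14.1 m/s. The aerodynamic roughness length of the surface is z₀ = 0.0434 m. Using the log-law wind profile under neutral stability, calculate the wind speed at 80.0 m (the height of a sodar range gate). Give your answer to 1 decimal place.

17.7 m/s

Log law: V(z) ∝ ln(z/z₀), so V₂/V₁ = ln(z₂/z₀) / ln(z₁/z₀).
ln(80.0/0.0434) = 7.5193, ln(17.4/0.0434) = 5.9938
V₂ = 14.1 × 7.5193/5.9938 = 14.1 × 1.2545 = 17.6888 m/s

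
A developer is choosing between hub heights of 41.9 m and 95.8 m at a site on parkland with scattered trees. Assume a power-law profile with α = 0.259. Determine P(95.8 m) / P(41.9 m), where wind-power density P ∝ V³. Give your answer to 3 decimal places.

1.901

Speed ratio: V_B/V_A = (z_B/z_A)^α = (95.8/41.9)^0.259 = (2.2864)^0.259 = 1.23885
Power-density ratio: P_B/P_A = (V_B/V_A)³ = (1.23885)³ = 1.90134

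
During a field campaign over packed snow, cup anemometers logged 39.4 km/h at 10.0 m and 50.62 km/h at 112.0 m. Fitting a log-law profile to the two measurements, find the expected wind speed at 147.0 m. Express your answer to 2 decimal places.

51.88 km/h

Log law: V ∝ ln(z/z₀). From the pair, with r = V₁/V₂ = 0.77835,
ln z₀ = (ln z₁ − r·ln z₂)/(1 − r) = (2.3026 − 0.77835×4.7185)/0.22165 = -6.1811 → z₀ = 0.002068 m
V₃ = V₁ · ln(z₃/z₀)/ln(z₁/z₀) = 39.4 × 11.1715/8.4837 = 51.8829 km/h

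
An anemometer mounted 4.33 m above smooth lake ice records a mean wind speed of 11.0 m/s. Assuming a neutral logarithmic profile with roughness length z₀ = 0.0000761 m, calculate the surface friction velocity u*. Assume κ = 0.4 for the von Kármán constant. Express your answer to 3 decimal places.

Log law: V(z) = (u*/κ) · ln(z/z₀) ⇒ u* = κ · V / ln(z/z₀)
u* = 0.4 × 11.0 / ln(4.33/0.0000761) = 0.4 × 11.0 / 10.9490
   = 4.4000 / 10.9490 = 0.4019 m/s

u* ≈ 0.402 m/s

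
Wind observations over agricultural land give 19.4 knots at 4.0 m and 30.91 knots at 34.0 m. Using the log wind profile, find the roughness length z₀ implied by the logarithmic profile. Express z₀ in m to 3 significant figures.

z₀ ≈ 0.109 m

Log law: V(z) ∝ ln(z/z₀). With r = V₁/V₂ = 19.4/30.91 = 0.62763,
r · ln(z₂/z₀) = ln(z₁/z₀) ⇒ ln z₀ = (ln z₁ − r·ln z₂)/(1 − r)
ln z₀ = (1.38629 − 0.62763×3.52636) / 0.37237 = -2.2208
z₀ = exp(-2.2208) = 0.1085 m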